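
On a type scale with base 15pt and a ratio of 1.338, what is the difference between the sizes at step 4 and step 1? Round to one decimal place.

Step 1: 15.0 × 1.338 = 20.070pt
Step 4: 15.0 × 1.338⁴ = 48.075pt
Difference: 48.075 − 20.070 = 28.005pt

28.0pt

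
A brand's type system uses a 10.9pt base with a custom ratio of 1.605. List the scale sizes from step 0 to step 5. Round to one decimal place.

Step 0: 10.9pt
Step 1: 10.9 × 1.605 = 17.5
Step 2: 10.9 × 1.605² = 28.1
Step 3: 10.9 × 1.605³ = 45.1
Step 4: 10.9 × 1.605⁴ = 72.3
Step 5: 10.9 × 1.605⁵ = 116.1

10.9pt, 17.5pt, 28.1pt, 45.1pt, 72.3pt, 116.1pt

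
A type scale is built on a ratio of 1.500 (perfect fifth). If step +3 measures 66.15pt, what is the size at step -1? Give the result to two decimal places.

13.07pt

Moving from step +3 to step -1 is 4 steps down, so divide by r⁴.
66.15 ÷ 1.500⁴ = 66.15 ÷ 5.06250 ≈ 13.067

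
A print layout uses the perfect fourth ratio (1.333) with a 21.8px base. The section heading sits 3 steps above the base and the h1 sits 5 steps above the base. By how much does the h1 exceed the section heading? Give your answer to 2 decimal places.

40.11px

Step 3: 21.8 × 1.333³ = 51.6353px
Step 5: 21.8 × 1.333⁵ = 91.7502px
Difference: 91.7502 − 51.6353 = 40.1149px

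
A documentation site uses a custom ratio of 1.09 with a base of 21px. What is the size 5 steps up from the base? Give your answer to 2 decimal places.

Every step multiplies by the scale ratio.
21.0 × 1.09⁵ = 21.0 × 1.53862 ≈ 32.31

32.31px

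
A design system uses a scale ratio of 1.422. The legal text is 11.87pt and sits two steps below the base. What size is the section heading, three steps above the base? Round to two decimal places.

69.02pt

11.87 × 1.422⁵ = 11.87 × 5.81431 ≈ 69.016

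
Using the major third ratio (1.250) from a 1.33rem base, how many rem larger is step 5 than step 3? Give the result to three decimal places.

Step 3: 1.33 × 1.250³ = 2.59766rem
Step 5: 1.33 × 1.250⁵ = 4.05884rem
Difference: 4.05884 − 2.59766 = 1.46118rem

1.461rem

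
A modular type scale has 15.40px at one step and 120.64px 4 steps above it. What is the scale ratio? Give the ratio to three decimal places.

1.673

r⁴ = 120.64 / 15.40, so r = (120.64/15.40)^(1/4).
r = 7.8338^(1/4) ≈ 1.6730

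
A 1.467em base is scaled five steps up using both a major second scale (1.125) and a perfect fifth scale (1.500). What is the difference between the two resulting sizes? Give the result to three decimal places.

Major second: 1.467 × 1.125⁵ = 2.64358em
Perfect fifth: 1.467 × 1.500⁵ = 11.14003em
Difference: 11.14003 − 2.64358 = 8.49645em

8.496em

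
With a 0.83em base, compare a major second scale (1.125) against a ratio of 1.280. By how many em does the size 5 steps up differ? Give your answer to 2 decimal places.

Major second: 0.83 × 1.125⁵ = 1.4957em
At 1.280: 0.83 × 1.280⁵ = 2.8519em
Difference: 2.8519 − 1.4957 = 1.3562em

1.36em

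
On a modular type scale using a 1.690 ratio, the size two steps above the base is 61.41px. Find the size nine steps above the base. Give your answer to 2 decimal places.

The gap is 9 − (2) = 7 steps, so the factor is 1.690^7.
61.41 × 1.690⁷ = 61.41 × 39.37376 ≈ 2417.943

2417.94px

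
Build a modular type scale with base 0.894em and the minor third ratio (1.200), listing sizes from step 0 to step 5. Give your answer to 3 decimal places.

0.894em, 1.073em, 1.287em, 1.545em, 1.854em, 2.225em

Step 0: 0.894em
Step 1: 0.894 × 1.200 = 1.073
Step 2: 0.894 × 1.200² = 1.287
Step 3: 0.894 × 1.200³ = 1.545
Step 4: 0.894 × 1.200⁴ = 1.854
Step 5: 0.894 × 1.200⁵ = 2.225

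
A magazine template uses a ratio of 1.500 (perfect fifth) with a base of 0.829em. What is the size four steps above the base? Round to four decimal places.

4.1968em

0.829 × 1.500⁴ = 0.829 × 5.06250 ≈ 4.1968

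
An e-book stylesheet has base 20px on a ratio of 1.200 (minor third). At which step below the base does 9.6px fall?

1.200ⁿ = 20 / 9.6 = 2.0833
n = ln(2.0833) / ln(1.200) = 0.7340 / 0.1823 ≈ 4.03

4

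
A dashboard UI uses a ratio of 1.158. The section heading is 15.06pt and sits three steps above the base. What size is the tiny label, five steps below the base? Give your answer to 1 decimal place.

4.7pt

15.06 ÷ 1.158⁸ = 15.06 ÷ 3.23347 ≈ 4.658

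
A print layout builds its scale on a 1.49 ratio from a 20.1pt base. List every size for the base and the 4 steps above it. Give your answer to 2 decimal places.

20.10pt, 29.95pt, 44.62pt, 66.49pt, 99.07pt

Step 0: 20.1pt
Step 1: 20.1 × 1.49 = 29.95
Step 2: 20.1 × 1.49² = 44.62
Step 3: 20.1 × 1.49³ = 66.49
Step 4: 20.1 × 1.49⁴ = 99.07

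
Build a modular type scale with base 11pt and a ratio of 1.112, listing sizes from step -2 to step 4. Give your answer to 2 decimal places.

8.90pt, 9.89pt, 11.00pt, 12.23pt, 13.60pt, 15.13pt, 16.82pt

Step -2: 11.0 ÷ 1.112² = 8.90
Step -1: 11.0 ÷ 1.112 = 9.89
Step 0: 11pt
Step 1: 11.0 × 1.112 = 12.23
Step 2: 11.0 × 1.112² = 13.60
Step 3: 11.0 × 1.112³ = 15.13
Step 4: 11.0 × 1.112⁴ = 16.82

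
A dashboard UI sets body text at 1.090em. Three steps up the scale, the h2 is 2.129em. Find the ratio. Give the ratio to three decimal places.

1.250

The ratio satisfies 1.090 × r³ = 2.129, so r = (2.129 / 1.090)^(1/3).
r = 1.9532^(1/3) ≈ 1.2500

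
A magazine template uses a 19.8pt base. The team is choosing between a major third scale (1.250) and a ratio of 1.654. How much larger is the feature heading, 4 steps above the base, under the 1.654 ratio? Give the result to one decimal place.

Major third: 19.8 × 1.250⁴ = 48.340pt
At 1.654: 19.8 × 1.654⁴ = 148.186pt
Difference: 148.186 − 48.340 = 99.846pt

99.8pt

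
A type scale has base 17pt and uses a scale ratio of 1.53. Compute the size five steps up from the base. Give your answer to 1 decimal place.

142.5pt

Every step multiplies by the scale ratio.
17.0 × 1.53⁵ = 17.0 × 8.38411 ≈ 142.53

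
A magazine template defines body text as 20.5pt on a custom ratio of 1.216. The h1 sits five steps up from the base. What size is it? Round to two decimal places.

54.50pt

20.5 × 1.216⁵ = 20.5 × 2.65869 ≈ 54.50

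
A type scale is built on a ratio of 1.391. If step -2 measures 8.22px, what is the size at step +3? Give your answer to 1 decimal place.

42.8px

8.22 × 1.391⁵ = 8.22 × 5.20758 ≈ 42.806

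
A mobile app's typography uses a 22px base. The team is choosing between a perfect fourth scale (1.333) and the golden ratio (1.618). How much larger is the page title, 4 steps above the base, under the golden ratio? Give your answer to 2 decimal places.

Perfect fourth: 22.0 × 1.333⁴ = 69.4614px
Golden ratio: 22.0 × 1.618⁴ = 150.7776px
Difference: 150.7776 − 69.4614 = 81.3162px

81.32px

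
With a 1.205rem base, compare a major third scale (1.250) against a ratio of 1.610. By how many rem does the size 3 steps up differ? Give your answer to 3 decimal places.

2.675rem

Major third: 1.205 × 1.250³ = 2.35352rem
At 1.610: 1.205 × 1.610³ = 5.02880rem
Difference: 5.02880 − 2.35352 = 2.67528rem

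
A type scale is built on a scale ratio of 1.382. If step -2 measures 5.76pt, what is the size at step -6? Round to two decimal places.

Moving from step -2 to step -6 is 4 steps down, so divide by r⁴.
5.76 ÷ 1.382⁴ = 5.76 ÷ 3.64781 ≈ 1.579

1.58pt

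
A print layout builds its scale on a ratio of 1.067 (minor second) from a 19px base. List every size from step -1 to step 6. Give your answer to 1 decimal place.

Step -1: 19.0 ÷ 1.067 = 17.8
Step 0: 19px
Step 1: 19.0 × 1.067 = 20.3
Step 2: 19.0 × 1.067² = 21.6
Step 3: 19.0 × 1.067³ = 23.1
Step 4: 19.0 × 1.067⁴ = 24.6
Step 5: 19.0 × 1.067⁵ = 26.3
Step 6: 19.0 × 1.067⁶ = 28.0

17.8px, 19.0px, 20.3px, 21.6px, 23.1px, 24.6px, 26.3px, 28.0px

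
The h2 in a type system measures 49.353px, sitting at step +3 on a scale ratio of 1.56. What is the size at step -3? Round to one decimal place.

Moving from step +3 to step -3 is 6 steps down, so divide by r⁶.
49.353 ÷ 1.56⁶ = 49.353 ÷ 14.41277 ≈ 3.424

3.4px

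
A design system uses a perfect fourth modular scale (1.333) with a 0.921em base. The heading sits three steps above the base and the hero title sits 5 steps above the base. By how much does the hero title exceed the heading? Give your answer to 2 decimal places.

1.69em

Step 3: 0.921 × 1.333³ = 2.1815em
Step 5: 0.921 × 1.333⁵ = 3.8762em
Difference: 3.8762 − 2.1815 = 1.6947em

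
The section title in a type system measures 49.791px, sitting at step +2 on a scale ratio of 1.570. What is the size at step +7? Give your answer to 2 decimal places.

474.95px

The gap is 7 − (2) = 5 steps, so the factor is 1.570^5.
49.791 × 1.570⁵ = 49.791 × 9.53890 ≈ 474.951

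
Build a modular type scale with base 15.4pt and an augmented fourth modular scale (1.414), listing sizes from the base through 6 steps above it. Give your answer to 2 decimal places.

Step 0: 15.4pt
Step 1: 15.4 × 1.414 = 21.78
Step 2: 15.4 × 1.414² = 30.79
Step 3: 15.4 × 1.414³ = 43.54
Step 4: 15.4 × 1.414⁴ = 61.56
Step 5: 15.4 × 1.414⁵ = 87.05
Step 6: 15.4 × 1.414⁶ = 123.09

15.40pt, 21.78pt, 30.79pt, 43.54pt, 61.56pt, 87.05pt, 123.09pt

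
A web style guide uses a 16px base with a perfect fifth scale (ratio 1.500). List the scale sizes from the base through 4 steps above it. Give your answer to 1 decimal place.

16.0px, 24.0px, 36.0px, 54.0px, 81.0px

Step 0: 16px
Step 1: 16.0 × 1.500 = 24.0
Step 2: 16.0 × 1.500² = 36.0
Step 3: 16.0 × 1.500³ = 54.0
Step 4: 16.0 × 1.500⁴ = 81.0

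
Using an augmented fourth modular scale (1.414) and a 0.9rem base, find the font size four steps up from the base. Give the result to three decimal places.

3.598rem

Every step multiplies by the scale ratio.
0.9 × 1.414⁴ = 0.9 × 3.99758 ≈ 3.598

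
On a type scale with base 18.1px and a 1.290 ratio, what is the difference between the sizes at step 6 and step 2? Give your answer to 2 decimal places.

53.29px

Step 2: 18.1 × 1.290² = 30.1202px
Step 6: 18.1 × 1.290⁶ = 83.4098px
Difference: 83.4098 − 30.1202 = 53.2896px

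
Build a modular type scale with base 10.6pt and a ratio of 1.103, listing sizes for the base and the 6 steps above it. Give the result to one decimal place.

Step 0: 10.6pt
Step 1: 10.6 × 1.103 = 11.7
Step 2: 10.6 × 1.103² = 12.9
Step 3: 10.6 × 1.103³ = 14.2
Step 4: 10.6 × 1.103⁴ = 15.7
Step 5: 10.6 × 1.103⁵ = 17.3
Step 6: 10.6 × 1.103⁶ = 19.1

10.6pt, 11.7pt, 12.9pt, 14.2pt, 15.7pt, 17.3pt, 19.1pt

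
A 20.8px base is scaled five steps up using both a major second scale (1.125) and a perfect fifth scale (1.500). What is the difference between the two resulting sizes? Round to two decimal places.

Major second: 20.8 × 1.125⁵ = 37.4823px
Perfect fifth: 20.8 × 1.500⁵ = 157.9500px
Difference: 157.9500 − 37.4823 = 120.4677px

120.47px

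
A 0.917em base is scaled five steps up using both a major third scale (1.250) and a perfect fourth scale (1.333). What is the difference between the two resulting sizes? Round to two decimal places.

Major third: 0.917 × 1.250⁵ = 2.7985em
Perfect fourth: 0.917 × 1.333⁵ = 3.8594em
Difference: 3.8594 − 2.7985 = 1.0609em

1.06em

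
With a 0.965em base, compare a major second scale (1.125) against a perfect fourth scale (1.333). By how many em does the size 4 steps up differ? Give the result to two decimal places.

Major second: 0.965 × 1.125⁴ = 1.5457em
Perfect fourth: 0.965 × 1.333⁴ = 3.0468em
Difference: 3.0468 − 1.5457 = 1.5011em

1.50em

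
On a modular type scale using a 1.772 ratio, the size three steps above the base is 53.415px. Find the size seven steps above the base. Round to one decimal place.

The gap is 7 − (3) = 4 steps, so the factor is 1.772^4.
53.415 × 1.772⁴ = 53.415 × 9.85950 ≈ 526.645

526.6px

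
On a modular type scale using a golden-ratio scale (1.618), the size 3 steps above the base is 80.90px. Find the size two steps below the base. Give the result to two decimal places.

80.90 ÷ 1.618⁵ = 80.90 ÷ 11.08901 ≈ 7.296

7.30px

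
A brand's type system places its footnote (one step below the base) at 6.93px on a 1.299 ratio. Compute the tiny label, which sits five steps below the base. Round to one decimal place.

2.4px

Moving from step -1 to step -5 is 4 steps down, so divide by r⁴.
6.93 ÷ 1.299⁴ = 6.93 ÷ 2.84732 ≈ 2.434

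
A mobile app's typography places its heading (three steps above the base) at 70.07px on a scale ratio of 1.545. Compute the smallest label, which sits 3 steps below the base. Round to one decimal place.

Moving from step +3 to step -3 is 6 steps down, so divide by r⁶.
70.07 ÷ 1.545⁶ = 70.07 ÷ 13.60100 ≈ 5.152

5.2px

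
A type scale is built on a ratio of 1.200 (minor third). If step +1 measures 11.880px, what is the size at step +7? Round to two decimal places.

11.880 × 1.200⁶ = 11.880 × 2.98598 ≈ 35.473

35.47px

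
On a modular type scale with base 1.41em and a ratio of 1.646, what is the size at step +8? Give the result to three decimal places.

75.973em

1.41 × 1.646⁸ = 1.41 × 53.88137 ≈ 75.973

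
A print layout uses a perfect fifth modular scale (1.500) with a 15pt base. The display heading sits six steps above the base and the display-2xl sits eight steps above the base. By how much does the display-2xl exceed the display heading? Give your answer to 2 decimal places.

213.57pt

Step 6: 15.0 × 1.500⁶ = 170.8594pt
Step 8: 15.0 × 1.500⁸ = 384.4336pt
Difference: 384.4336 − 170.8594 = 213.5742pt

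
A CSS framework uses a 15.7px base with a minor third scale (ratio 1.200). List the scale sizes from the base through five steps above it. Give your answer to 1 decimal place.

15.7px, 18.8px, 22.6px, 27.1px, 32.6px, 39.1px

Step 0: 15.7px
Step 1: 15.7 × 1.200 = 18.8
Step 2: 15.7 × 1.200² = 22.6
Step 3: 15.7 × 1.200³ = 27.1
Step 4: 15.7 × 1.200⁴ = 32.6
Step 5: 15.7 × 1.200⁵ = 39.1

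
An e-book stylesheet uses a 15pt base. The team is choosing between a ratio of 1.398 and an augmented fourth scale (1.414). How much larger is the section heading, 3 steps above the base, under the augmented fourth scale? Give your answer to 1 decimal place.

At 1.398: 15.0 × 1.398³ = 40.984pt
Augmented fourth: 15.0 × 1.414³ = 42.407pt
Difference: 42.407 − 40.984 = 1.423pt

1.4pt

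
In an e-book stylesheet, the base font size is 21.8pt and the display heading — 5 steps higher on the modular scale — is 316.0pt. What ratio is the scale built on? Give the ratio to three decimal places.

1.707

The ratio satisfies 21.8 × r⁵ = 316.0, so r = (316.0 / 21.8)^(1/5).
r = 14.4954^(1/5) ≈ 1.7070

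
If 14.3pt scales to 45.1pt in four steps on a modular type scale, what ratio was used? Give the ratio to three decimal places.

The ratio satisfies 14.3 × r⁴ = 45.1, so r = (45.1 / 14.3)^(1/4).
r = 3.1538^(1/4) ≈ 1.3326

1.333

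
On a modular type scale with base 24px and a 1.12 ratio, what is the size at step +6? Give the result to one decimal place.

47.4px

24.0 × 1.12⁶ = 24.0 × 1.97382 ≈ 47.37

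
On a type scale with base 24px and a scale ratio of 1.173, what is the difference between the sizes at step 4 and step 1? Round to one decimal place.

Step 1: 24.0 × 1.173 = 28.152px
Step 4: 24.0 × 1.173⁴ = 45.436px
Difference: 45.436 − 28.152 = 17.284px

17.3px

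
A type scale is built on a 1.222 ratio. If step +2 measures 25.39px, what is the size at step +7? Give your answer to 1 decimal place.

25.39 × 1.222⁵ = 25.39 × 2.72493 ≈ 69.186

69.2px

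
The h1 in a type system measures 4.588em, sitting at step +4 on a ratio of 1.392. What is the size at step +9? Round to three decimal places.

Moving from step +4 to step +9 is 5 steps up, so multiply by r⁵.
4.588 × 1.392⁵ = 4.588 × 5.22632 ≈ 23.978

23.978em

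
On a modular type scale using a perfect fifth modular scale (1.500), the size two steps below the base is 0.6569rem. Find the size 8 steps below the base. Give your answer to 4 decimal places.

0.6569 ÷ 1.500⁶ = 0.6569 ÷ 11.39062 ≈ 0.0577

0.0577rem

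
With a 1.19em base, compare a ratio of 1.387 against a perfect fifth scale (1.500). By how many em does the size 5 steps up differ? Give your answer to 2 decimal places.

At 1.387: 1.19 × 1.387⁵ = 6.1084em
Perfect fifth: 1.19 × 1.500⁵ = 9.0366em
Difference: 9.0366 − 6.1084 = 2.9282em

2.93em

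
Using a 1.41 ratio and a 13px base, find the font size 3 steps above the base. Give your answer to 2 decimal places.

36.44px

A modular type scale is a geometric sequence: sizeₙ = base × rⁿ.
13.0 × 1.41³ = 13.0 × 2.80322 ≈ 36.44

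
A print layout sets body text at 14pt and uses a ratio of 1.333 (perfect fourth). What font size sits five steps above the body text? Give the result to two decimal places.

14.0 × 1.333⁵ = 14.0 × 4.20873 ≈ 58.92

58.92pt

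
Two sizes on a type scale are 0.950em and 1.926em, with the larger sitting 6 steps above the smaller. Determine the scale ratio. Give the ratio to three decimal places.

r⁶ = 1.926 / 0.950, so r = (1.926/0.950)^(1/6).
r = 2.0274^(1/6) ≈ 1.1250

1.125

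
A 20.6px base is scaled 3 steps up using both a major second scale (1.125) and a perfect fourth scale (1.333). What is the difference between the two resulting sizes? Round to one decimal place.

19.5px

Major second: 20.6 × 1.125³ = 29.331px
Perfect fourth: 20.6 × 1.333³ = 48.793px
Difference: 48.793 − 29.331 = 19.462px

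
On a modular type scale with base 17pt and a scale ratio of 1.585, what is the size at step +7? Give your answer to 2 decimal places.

427.22pt

17.0 × 1.585⁷ = 17.0 × 25.13072 ≈ 427.22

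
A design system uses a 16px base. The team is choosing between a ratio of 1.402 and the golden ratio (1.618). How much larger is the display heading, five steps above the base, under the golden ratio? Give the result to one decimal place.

At 1.402: 16.0 × 1.402⁵ = 86.668px
Golden ratio: 16.0 × 1.618⁵ = 177.424px
Difference: 177.424 − 86.668 = 90.756px

90.8px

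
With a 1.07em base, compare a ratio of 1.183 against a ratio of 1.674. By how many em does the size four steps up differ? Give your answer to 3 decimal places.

6.307em

At 1.183: 1.07 × 1.183⁴ = 2.09567em
At 1.674: 1.07 × 1.674⁴ = 8.40244em
Difference: 8.40244 − 2.09567 = 6.30677em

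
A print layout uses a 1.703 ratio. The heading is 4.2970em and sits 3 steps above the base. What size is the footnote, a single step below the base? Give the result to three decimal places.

0.511em

4.2970 ÷ 1.703⁴ = 4.2970 ÷ 8.41121 ≈ 0.511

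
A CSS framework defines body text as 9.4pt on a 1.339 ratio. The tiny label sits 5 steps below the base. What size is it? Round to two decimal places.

2.18pt

Every step multiplies by the scale ratio.
9.4 ÷ 1.339⁵ = 9.4 ÷ 4.30430 ≈ 2.18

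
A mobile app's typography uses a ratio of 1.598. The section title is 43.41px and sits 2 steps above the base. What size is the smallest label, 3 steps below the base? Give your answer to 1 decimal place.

4.2px

The gap is -3 − (2) = -5 steps, so the factor is 1.598^-5.
43.41 ÷ 1.598⁵ = 43.41 ÷ 10.42039 ≈ 4.166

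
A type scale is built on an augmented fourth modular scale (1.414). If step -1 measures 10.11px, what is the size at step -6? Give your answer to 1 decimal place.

1.8px

The gap is -6 − (-1) = -5 steps, so the factor is 1.414^-5.
10.11 ÷ 1.414⁵ = 10.11 ÷ 5.65258 ≈ 1.789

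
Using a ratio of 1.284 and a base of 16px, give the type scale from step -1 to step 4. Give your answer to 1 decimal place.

Step -1: 16.0 ÷ 1.284 = 12.5
Step 0: 16px
Step 1: 16.0 × 1.284 = 20.5
Step 2: 16.0 × 1.284² = 26.4
Step 3: 16.0 × 1.284³ = 33.9
Step 4: 16.0 × 1.284⁴ = 43.5

12.5px, 16.0px, 20.5px, 26.4px, 33.9px, 43.5px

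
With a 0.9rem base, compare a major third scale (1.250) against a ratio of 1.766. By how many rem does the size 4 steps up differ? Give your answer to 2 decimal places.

Major third: 0.9 × 1.250⁴ = 2.1973rem
At 1.766: 0.9 × 1.766⁴ = 8.7540rem
Difference: 8.7540 − 2.1973 = 6.5567rem

6.56rem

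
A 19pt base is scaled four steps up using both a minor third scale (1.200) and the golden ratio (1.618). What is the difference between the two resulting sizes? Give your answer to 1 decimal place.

90.8pt

Minor third: 19.0 × 1.200⁴ = 39.398pt
Golden ratio: 19.0 × 1.618⁴ = 130.217pt
Difference: 130.217 − 39.398 = 90.819pt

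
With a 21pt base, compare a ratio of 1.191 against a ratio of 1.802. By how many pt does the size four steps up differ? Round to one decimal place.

179.2pt

At 1.191: 21.0 × 1.191⁴ = 42.254pt
At 1.802: 21.0 × 1.802⁴ = 221.431pt
Difference: 221.431 − 42.254 = 179.177pt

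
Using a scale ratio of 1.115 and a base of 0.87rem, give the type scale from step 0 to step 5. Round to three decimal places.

0.870rem, 0.970rem, 1.082rem, 1.206rem, 1.345rem, 1.499rem

Step 0: 0.87rem
Step 1: 0.87 × 1.115 = 0.970
Step 2: 0.87 × 1.115² = 1.082
Step 3: 0.87 × 1.115³ = 1.206
Step 4: 0.87 × 1.115⁴ = 1.345
Step 5: 0.87 × 1.115⁵ = 1.499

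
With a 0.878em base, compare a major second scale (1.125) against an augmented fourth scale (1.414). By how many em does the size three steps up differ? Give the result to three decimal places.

1.232em

Major second: 0.878 × 1.125³ = 1.25012em
Augmented fourth: 0.878 × 1.414³ = 2.48223em
Difference: 2.48223 − 1.25012 = 1.23211em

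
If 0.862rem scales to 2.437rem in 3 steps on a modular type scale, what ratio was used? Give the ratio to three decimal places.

1.414

The ratio satisfies 0.862 × r³ = 2.437, so r = (2.437 / 0.862)^(1/3).
r = 2.8271^(1/3) ≈ 1.4140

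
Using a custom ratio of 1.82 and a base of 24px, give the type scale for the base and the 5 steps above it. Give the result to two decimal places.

Step 0: 24px
Step 1: 24.0 × 1.82 = 43.68
Step 2: 24.0 × 1.82² = 79.50
Step 3: 24.0 × 1.82³ = 144.69
Step 4: 24.0 × 1.82⁴ = 263.33
Step 5: 24.0 × 1.82⁵ = 479.26

24.00px, 43.68px, 79.50px, 144.69px, 263.33px, 479.26px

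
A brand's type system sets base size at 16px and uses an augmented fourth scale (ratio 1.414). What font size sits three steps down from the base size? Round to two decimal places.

5.66px

A modular type scale is a geometric sequence: sizeₙ = base × rⁿ.
16.0 ÷ 1.414³ = 16.0 ÷ 2.82715 ≈ 5.66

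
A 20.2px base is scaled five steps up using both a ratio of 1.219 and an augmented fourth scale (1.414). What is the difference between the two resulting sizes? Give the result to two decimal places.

59.81px

At 1.219: 20.2 × 1.219⁵ = 54.3713px
Augmented fourth: 20.2 × 1.414⁵ = 114.1822px
Difference: 114.1822 − 54.3713 = 59.8109px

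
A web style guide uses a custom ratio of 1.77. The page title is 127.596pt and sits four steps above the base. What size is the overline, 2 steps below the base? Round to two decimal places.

The gap is -2 − (4) = -6 steps, so the factor is 1.77^-6.
127.596 ÷ 1.77⁶ = 127.596 ÷ 30.74961 ≈ 4.150

4.15pt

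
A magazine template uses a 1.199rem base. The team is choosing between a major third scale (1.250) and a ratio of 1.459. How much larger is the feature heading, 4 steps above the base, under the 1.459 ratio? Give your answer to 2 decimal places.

Major third: 1.199 × 1.250⁴ = 2.9272rem
At 1.459: 1.199 × 1.459⁴ = 5.4330rem
Difference: 5.4330 − 2.9272 = 2.5058rem

2.51rem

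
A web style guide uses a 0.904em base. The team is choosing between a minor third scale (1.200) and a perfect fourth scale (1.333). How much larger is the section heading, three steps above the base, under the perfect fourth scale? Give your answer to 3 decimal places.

0.579em

Minor third: 0.904 × 1.200³ = 1.56211em
Perfect fourth: 0.904 × 1.333³ = 2.14121em
Difference: 2.14121 − 1.56211 = 0.57910em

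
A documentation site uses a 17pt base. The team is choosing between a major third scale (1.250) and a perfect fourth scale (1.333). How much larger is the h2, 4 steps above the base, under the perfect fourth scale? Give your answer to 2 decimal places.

Major third: 17.0 × 1.250⁴ = 41.5039pt
Perfect fourth: 17.0 × 1.333⁴ = 53.6747pt
Difference: 53.6747 − 41.5039 = 12.1708pt

12.17pt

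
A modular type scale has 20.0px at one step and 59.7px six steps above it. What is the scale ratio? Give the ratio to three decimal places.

1.200

The ratio satisfies 20.0 × r⁶ = 59.7, so r = (59.7 / 20.0)^(1/6).
r = 2.9850^(1/6) ≈ 1.1999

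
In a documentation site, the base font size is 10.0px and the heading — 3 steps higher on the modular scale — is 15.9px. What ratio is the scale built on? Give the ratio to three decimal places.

The ratio satisfies 10.0 × r³ = 15.9, so r = (15.9 / 10.0)^(1/3).
r = 1.5900^(1/3) ≈ 1.1672

1.167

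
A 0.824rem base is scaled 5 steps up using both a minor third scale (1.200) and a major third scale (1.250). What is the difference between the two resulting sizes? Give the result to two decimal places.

0.46rem

Minor third: 0.824 × 1.200⁵ = 2.0504rem
Major third: 0.824 × 1.250⁵ = 2.5146rem
Difference: 2.5146 − 2.0504 = 0.4642rem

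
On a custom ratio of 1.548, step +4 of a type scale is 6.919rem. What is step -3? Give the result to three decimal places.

6.919 ÷ 1.548⁷ = 6.919 ÷ 21.30084 ≈ 0.325

0.325rem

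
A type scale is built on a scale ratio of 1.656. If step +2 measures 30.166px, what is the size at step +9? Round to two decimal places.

1030.24px

The gap is 9 − (2) = 7 steps, so the factor is 1.656^7.
30.166 × 1.656⁷ = 30.166 × 34.15249 ≈ 1030.244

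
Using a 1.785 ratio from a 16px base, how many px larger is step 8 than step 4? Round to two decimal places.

1486.59px

Step 4: 16.0 × 1.785⁴ = 162.4325px
Step 8: 16.0 × 1.785⁸ = 1649.0193px
Difference: 1649.0193 − 162.4325 = 1486.5868px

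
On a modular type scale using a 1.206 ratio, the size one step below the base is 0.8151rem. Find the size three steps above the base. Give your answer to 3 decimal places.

1.724rem

0.8151 × 1.206⁴ = 0.8151 × 2.11538 ≈ 1.724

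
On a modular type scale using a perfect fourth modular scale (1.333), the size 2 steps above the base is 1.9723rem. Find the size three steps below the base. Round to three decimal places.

1.9723 ÷ 1.333⁵ = 1.9723 ÷ 4.20873 ≈ 0.469

0.469rem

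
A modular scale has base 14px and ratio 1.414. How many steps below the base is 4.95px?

1.414ⁿ = 14 / 4.95 = 2.8283
n = ln(2.8283) / ln(1.414) = 1.0397 / 0.3464 ≈ 3.00

3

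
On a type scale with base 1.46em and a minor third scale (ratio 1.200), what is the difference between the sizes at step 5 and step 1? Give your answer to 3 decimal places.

Step 1: 1.46 × 1.200 = 1.75200em
Step 5: 1.46 × 1.200⁵ = 3.63295em
Difference: 3.63295 − 1.75200 = 1.88095em

1.881em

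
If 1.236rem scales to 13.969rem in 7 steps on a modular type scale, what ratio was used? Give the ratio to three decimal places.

The ratio satisfies 1.236 × r⁷ = 13.969, so r = (13.969 / 1.236)^(1/7).
r = 11.3018^(1/7) ≈ 1.4140

1.414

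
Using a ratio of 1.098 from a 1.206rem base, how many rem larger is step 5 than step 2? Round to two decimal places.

0.47rem

Step 2: 1.206 × 1.098² = 1.4540rem
Step 5: 1.206 × 1.098⁵ = 1.9247rem
Difference: 1.9247 − 1.4540 = 0.4707rem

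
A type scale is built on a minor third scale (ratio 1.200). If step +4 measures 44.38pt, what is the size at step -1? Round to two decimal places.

The gap is -1 − (4) = -5 steps, so the factor is 1.200^-5.
44.38 ÷ 1.200⁵ = 44.38 ÷ 2.48832 ≈ 17.835

17.84pt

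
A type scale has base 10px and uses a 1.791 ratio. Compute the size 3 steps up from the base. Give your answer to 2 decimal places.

57.45px

A modular type scale is a geometric sequence: sizeₙ = base × rⁿ.
10.0 × 1.791³ = 10.0 × 5.74496 ≈ 57.45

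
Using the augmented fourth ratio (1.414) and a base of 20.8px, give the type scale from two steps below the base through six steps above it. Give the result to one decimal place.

Step -2: 20.8 ÷ 1.414² = 10.4
Step -1: 20.8 ÷ 1.414 = 14.7
Step 0: 20.8px
Step 1: 20.8 × 1.414 = 29.4
Step 2: 20.8 × 1.414² = 41.6
Step 3: 20.8 × 1.414³ = 58.8
Step 4: 20.8 × 1.414⁴ = 83.1
Step 5: 20.8 × 1.414⁵ = 117.6
Step 6: 20.8 × 1.414⁶ = 166.2

10.4px, 14.7px, 20.8px, 29.4px, 41.6px, 58.8px, 83.1px, 117.6px, 166.2px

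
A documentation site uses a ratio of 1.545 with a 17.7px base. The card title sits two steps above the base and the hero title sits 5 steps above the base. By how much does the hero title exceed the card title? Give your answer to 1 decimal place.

Step 2: 17.7 × 1.545² = 42.250px
Step 5: 17.7 × 1.545⁵ = 155.817px
Difference: 155.817 − 42.250 = 113.567px

113.6px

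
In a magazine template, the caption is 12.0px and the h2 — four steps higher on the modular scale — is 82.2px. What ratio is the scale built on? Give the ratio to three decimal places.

The ratio satisfies 12.0 × r⁴ = 82.2, so r = (82.2 / 12.0)^(1/4).
r = 6.8500^(1/4) ≈ 1.6178

1.618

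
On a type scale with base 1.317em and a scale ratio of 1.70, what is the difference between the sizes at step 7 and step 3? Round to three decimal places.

47.571em

Step 3: 1.317 × 1.70³ = 6.47042em
Step 7: 1.317 × 1.70⁷ = 54.04160em
Difference: 54.04160 − 6.47042 = 47.57118em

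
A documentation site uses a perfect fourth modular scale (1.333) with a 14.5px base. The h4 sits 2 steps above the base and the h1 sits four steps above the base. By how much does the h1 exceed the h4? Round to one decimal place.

20.0px

Step 2: 14.5 × 1.333² = 25.765px
Step 4: 14.5 × 1.333⁴ = 45.781px
Difference: 45.781 − 25.765 = 20.016px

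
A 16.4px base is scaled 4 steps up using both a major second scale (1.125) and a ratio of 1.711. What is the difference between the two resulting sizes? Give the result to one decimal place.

114.3px

Major second: 16.4 × 1.125⁴ = 26.270px
At 1.711: 16.4 × 1.711⁴ = 140.554px
Difference: 140.554 − 26.270 = 114.284px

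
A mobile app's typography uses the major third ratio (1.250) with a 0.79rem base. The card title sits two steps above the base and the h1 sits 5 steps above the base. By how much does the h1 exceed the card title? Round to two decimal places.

Step 2: 0.79 × 1.250² = 1.2344rem
Step 5: 0.79 × 1.250⁵ = 2.4109rem
Difference: 2.4109 − 1.2344 = 1.1765rem

1.18rem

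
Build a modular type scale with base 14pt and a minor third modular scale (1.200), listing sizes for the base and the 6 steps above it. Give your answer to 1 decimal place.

14.0pt, 16.8pt, 20.2pt, 24.2pt, 29.0pt, 34.8pt, 41.8pt

Step 0: 14pt
Step 1: 14.0 × 1.200 = 16.8
Step 2: 14.0 × 1.200² = 20.2
Step 3: 14.0 × 1.200³ = 24.2
Step 4: 14.0 × 1.200⁴ = 29.0
Step 5: 14.0 × 1.200⁵ = 34.8
Step 6: 14.0 × 1.200⁶ = 41.8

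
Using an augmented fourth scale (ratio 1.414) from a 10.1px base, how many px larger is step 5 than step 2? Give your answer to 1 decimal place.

36.9px

Step 2: 10.1 × 1.414² = 20.194px
Step 5: 10.1 × 1.414⁵ = 57.091px
Difference: 57.091 − 20.194 = 36.897px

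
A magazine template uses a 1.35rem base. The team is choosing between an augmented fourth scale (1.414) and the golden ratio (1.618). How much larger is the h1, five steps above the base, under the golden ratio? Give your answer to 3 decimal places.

7.339rem

Augmented fourth: 1.35 × 1.414⁵ = 7.63099rem
Golden ratio: 1.35 × 1.618⁵ = 14.97016rem
Difference: 14.97016 − 7.63099 = 7.33917rem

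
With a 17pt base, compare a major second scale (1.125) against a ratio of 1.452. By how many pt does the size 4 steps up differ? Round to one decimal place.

48.3pt

Major second: 17.0 × 1.125⁴ = 27.231pt
At 1.452: 17.0 × 1.452⁴ = 75.564pt
Difference: 75.564 − 27.231 = 48.333pt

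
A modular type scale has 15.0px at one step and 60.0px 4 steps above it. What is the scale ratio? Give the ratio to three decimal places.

1.414

The ratio satisfies 15.0 × r⁴ = 60.0, so r = (60.0 / 15.0)^(1/4).
r = 4.0000^(1/4) ≈ 1.4142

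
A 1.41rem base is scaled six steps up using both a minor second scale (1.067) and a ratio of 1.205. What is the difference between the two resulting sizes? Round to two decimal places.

2.24rem

Minor second: 1.41 × 1.067⁶ = 2.0807rem
At 1.205: 1.41 × 1.205⁶ = 4.3166rem
Difference: 4.3166 − 2.0807 = 2.2359rem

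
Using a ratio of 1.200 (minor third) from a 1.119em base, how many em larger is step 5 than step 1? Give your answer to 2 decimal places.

1.44em

Step 1: 1.119 × 1.200 = 1.3428em
Step 5: 1.119 × 1.200⁵ = 2.7844em
Difference: 2.7844 − 1.3428 = 1.4416em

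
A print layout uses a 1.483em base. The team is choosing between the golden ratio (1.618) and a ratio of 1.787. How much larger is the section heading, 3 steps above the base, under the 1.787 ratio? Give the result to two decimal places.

2.18em

Golden ratio: 1.483 × 1.618³ = 6.2817em
At 1.787: 1.483 × 1.787³ = 8.4628em
Difference: 8.4628 − 6.2817 = 2.1811em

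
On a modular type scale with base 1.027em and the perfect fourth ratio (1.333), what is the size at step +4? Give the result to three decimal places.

Each step on a modular scale multiplies by the ratio, so the size n steps from the base is base × ratioⁿ.
1.027 × 1.333⁴ = 1.027 × 3.15733 ≈ 3.243

3.243em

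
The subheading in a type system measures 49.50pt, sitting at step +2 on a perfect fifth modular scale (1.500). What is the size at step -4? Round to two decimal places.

4.35pt

49.50 ÷ 1.500⁶ = 49.50 ÷ 11.39062 ≈ 4.346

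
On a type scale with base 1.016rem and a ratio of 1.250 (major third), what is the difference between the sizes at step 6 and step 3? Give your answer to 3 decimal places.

1.891rem

Step 3: 1.016 × 1.250³ = 1.98438rem
Step 6: 1.016 × 1.250⁶ = 3.87573rem
Difference: 3.87573 − 1.98438 = 1.89135rem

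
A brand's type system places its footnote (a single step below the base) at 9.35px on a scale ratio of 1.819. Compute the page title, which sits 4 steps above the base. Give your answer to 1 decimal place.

186.2px

The gap is 4 − (-1) = 5 steps, so the factor is 1.819^5.
9.35 × 1.819⁵ = 9.35 × 19.91423 ≈ 186.198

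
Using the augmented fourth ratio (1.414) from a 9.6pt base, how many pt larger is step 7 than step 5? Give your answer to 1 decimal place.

54.2pt

Step 5: 9.6 × 1.414⁵ = 54.265pt
Step 7: 9.6 × 1.414⁷ = 108.497pt
Difference: 108.497 − 54.265 = 54.232pt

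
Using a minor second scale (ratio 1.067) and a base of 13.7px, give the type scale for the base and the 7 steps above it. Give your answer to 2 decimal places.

13.70px, 14.62px, 15.60px, 16.64px, 17.76px, 18.95px, 20.22px, 21.57px

Step 0: 13.7px
Step 1: 13.7 × 1.067 = 14.62
Step 2: 13.7 × 1.067² = 15.60
Step 3: 13.7 × 1.067³ = 16.64
Step 4: 13.7 × 1.067⁴ = 17.76
Step 5: 13.7 × 1.067⁵ = 18.95
Step 6: 13.7 × 1.067⁶ = 20.22
Step 7: 13.7 × 1.067⁷ = 21.57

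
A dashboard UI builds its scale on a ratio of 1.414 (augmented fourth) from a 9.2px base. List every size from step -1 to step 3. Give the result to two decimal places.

Step -1: 9.2 ÷ 1.414 = 6.51
Step 0: 9.2px
Step 1: 9.2 × 1.414 = 13.01
Step 2: 9.2 × 1.414² = 18.39
Step 3: 9.2 × 1.414³ = 26.01

6.51px, 9.20px, 13.01px, 18.39px, 26.01px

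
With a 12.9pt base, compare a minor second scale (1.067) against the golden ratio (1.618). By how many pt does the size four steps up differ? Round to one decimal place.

Minor second: 12.9 × 1.067⁴ = 16.720pt
Golden ratio: 12.9 × 1.618⁴ = 88.410pt
Difference: 88.410 − 16.720 = 71.690pt

71.7pt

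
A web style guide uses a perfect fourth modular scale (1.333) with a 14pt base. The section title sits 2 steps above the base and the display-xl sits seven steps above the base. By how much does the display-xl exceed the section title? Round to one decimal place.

Step 2: 14.0 × 1.333² = 24.876pt
Step 7: 14.0 × 1.333⁷ = 104.698pt
Difference: 104.698 − 24.876 = 79.822pt

79.8pt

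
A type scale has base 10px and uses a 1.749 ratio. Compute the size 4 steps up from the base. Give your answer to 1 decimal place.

93.6px

10.0 × 1.749⁴ = 10.0 × 9.35749 ≈ 93.57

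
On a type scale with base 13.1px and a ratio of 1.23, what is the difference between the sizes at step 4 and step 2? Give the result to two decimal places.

10.17px

Step 2: 13.1 × 1.23² = 19.8190px
Step 4: 13.1 × 1.23⁴ = 29.9841px
Difference: 29.9841 − 19.8190 = 10.1651px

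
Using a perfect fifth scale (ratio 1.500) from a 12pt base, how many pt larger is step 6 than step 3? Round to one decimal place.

96.2pt

Step 3: 12.0 × 1.500³ = 40.500pt
Step 6: 12.0 × 1.500⁶ = 136.688pt
Difference: 136.688 − 40.500 = 96.188pt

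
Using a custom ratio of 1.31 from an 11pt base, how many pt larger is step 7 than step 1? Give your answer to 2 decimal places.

58.42pt

Step 1: 11.0 × 1.31 = 14.4100pt
Step 7: 11.0 × 1.31⁷ = 72.8269pt
Difference: 72.8269 − 14.4100 = 58.4169pt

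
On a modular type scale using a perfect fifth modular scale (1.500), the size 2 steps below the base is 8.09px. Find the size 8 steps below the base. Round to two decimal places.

0.71px

8.09 ÷ 1.500⁶ = 8.09 ÷ 11.39062 ≈ 0.710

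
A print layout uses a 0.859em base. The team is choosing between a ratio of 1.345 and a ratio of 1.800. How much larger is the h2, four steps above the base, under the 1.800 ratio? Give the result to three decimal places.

At 1.345: 0.859 × 1.345⁴ = 2.81114em
At 1.800: 0.859 × 1.800⁴ = 9.01744em
Difference: 9.01744 − 2.81114 = 6.20630em

6.206em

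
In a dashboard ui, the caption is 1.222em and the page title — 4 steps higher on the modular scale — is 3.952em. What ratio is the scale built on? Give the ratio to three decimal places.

r⁴ = 3.952 / 1.222, so r = (3.952/1.222)^(1/4).
r = 3.2340^(1/4) ≈ 1.3410

1.341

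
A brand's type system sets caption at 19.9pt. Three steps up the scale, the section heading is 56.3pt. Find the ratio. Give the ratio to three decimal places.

1.414

The ratio satisfies 19.9 × r³ = 56.3, so r = (56.3 / 19.9)^(1/3).
r = 2.8291^(1/3) ≈ 1.4143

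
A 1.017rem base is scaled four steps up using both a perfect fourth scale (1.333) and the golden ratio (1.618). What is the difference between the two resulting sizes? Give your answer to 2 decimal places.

3.76rem

Perfect fourth: 1.017 × 1.333⁴ = 3.2110rem
Golden ratio: 1.017 × 1.618⁴ = 6.9700rem
Difference: 6.9700 − 3.2110 = 3.7590rem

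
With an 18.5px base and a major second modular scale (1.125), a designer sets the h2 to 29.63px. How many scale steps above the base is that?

1.125ⁿ = 29.63 / 18.5 = 1.6016
n = ln(1.6016) / ln(1.125) = 0.4710 / 0.1178 ≈ 4.00

4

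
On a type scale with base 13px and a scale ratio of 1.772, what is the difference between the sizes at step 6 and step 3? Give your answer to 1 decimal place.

330.1px

Step 3: 13.0 × 1.772³ = 72.333px
Step 6: 13.0 × 1.772⁶ = 402.463px
Difference: 402.463 − 72.333 = 330.130px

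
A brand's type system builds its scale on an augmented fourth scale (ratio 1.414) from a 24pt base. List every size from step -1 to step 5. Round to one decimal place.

17.0pt, 24.0pt, 33.9pt, 48.0pt, 67.9pt, 95.9pt, 135.7pt

Step -1: 24.0 ÷ 1.414 = 17.0
Step 0: 24pt
Step 1: 24.0 × 1.414 = 33.9
Step 2: 24.0 × 1.414² = 48.0
Step 3: 24.0 × 1.414³ = 67.9
Step 4: 24.0 × 1.414⁴ = 95.9
Step 5: 24.0 × 1.414⁵ = 135.7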